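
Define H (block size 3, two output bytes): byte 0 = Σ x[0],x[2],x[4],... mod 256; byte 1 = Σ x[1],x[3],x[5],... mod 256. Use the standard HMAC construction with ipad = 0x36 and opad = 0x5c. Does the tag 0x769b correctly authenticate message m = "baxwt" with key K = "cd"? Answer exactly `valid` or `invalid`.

Key "cd" = 63 64 is 2 bytes ≤ B = 3; zero-pad to 3 bytes: K' = 63 64 00.
K' ⊕ ipad = 55 52 36; K' ⊕ opad = 3f 38 5c.
Inner hash: even-index sum = 355 mod 256 = 99; odd-index sum = 416 mod 256 = 160 → 63 a0.
Outer hash (recomputed tag): even-index sum = 315 mod 256 = 59; odd-index sum = 155 mod 256 = 155 → 3b 9b.
Recomputed tag = 3b9b; claimed = 769b → mismatch.

invalid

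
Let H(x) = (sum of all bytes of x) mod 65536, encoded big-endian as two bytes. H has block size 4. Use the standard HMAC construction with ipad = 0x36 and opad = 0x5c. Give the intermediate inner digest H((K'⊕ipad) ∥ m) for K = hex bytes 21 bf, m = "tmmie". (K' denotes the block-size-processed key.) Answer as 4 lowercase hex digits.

Key hex bytes 21 bf is 2 bytes ≤ B = 4; zero-pad to 4 bytes: K' = 21 bf 00 00.
K' ⊕ ipad = 17 89 36 36.
Inner input = 17 89 36 36 ∥ 74 6d 6d 69 65.
Inner hash: sum = 23+137+54+54+116+109+109+105+101 = 808 → 03 28.

0328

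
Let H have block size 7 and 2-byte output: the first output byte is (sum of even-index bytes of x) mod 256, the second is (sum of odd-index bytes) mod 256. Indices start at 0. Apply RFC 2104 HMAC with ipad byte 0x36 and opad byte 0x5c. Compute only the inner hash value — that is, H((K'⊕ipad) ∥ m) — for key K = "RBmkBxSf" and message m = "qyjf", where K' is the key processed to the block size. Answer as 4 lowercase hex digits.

e304

Key "RBmkBxSf" = 52 42 6d 6b 42 78 53 66 is 8 bytes > B = 7, so hash it first: H(key) = 54 8b, then zero-pad to 7 bytes: K' = 54 8b 00 00 00 00 00.
K' ⊕ ipad = 62 bd 36 36 36 36 36.
Inner input = 62 bd 36 36 36 36 36 ∥ 71 79 6a 66.
Inner hash: even-index sum = 483 mod 256 = 227; odd-index sum = 516 mod 256 = 4 → e3 04.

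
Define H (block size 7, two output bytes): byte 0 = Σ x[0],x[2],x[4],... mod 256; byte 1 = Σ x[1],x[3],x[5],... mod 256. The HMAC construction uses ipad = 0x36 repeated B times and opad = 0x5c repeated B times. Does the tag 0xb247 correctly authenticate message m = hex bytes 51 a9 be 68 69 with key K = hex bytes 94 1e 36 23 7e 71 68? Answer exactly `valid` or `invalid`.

invalid

Key hex bytes 94 1e 36 23 7e 71 68 is exactly B = 7 bytes: K' = 94 1e 36 23 7e 71 68.
K' ⊕ ipad = a2 28 00 15 48 47 5e; K' ⊕ opad = c8 42 6a 7f 22 2d 34.
Inner hash: even-index sum = 601 mod 256 = 89; odd-index sum = 508 mod 256 = 252 → 59 fc.
Outer hash (recomputed tag): even-index sum = 644 mod 256 = 132; odd-index sum = 327 mod 256 = 71 → 84 47.
Recomputed tag = 8447; claimed = b247 → mismatch.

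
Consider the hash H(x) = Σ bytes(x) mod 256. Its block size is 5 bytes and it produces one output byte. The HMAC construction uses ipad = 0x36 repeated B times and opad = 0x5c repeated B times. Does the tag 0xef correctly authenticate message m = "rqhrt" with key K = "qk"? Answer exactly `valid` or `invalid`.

valid

Key "qk" = 71 6b is 2 bytes ≤ B = 5; zero-pad to 5 bytes: K' = 71 6b 00 00 00.
K' ⊕ ipad = 47 5d 36 36 36; K' ⊕ opad = 2d 37 5c 5c 5c.
Inner hash: sum = 71+93+54+54+54+114+113+104+114+116 = 887; mod 256 = 119 → 77.
Outer hash (recomputed tag): sum = 45+55+92+92+92+119 = 495; mod 256 = 239 → ef.
Recomputed tag = ef; claimed = ef → match.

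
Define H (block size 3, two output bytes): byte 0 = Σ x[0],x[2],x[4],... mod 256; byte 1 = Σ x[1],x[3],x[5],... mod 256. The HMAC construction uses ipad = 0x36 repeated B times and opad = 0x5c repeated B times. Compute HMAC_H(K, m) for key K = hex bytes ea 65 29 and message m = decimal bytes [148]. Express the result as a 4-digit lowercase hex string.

1234

Key hex bytes ea 65 29 is exactly B = 3 bytes: K' = ea 65 29.
K' ⊕ ipad = dc 53 1f.  K' ⊕ opad = b6 39 75.
Inner input = (K'⊕ipad) ∥ m = dc 53 1f ∥ 94.
Inner hash: even-index sum = 251 mod 256 = 251; odd-index sum = 231 mod 256 = 231 → fb e7.
Outer input = (K'⊕opad) ∥ inner = b6 39 75 ∥ fb e7.
Outer hash (tag): even-index sum = 530 mod 256 = 18; odd-index sum = 308 mod 256 = 52 → 12 34.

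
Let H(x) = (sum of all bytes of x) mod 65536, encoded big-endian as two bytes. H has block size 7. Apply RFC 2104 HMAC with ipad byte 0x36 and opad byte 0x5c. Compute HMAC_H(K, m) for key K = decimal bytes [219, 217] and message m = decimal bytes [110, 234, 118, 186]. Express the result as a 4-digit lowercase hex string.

Key decimal bytes [219, 217] = db d9 is 2 bytes ≤ B = 7; zero-pad to 7 bytes: K' = db d9 00 00 00 00 00.
K' ⊕ ipad = ed ef 36 36 36 36 36.  K' ⊕ opad = 87 85 5c 5c 5c 5c 5c.
Inner input = (K'⊕ipad) ∥ m = ed ef 36 36 36 36 36 ∥ 6e ea 76 ba.
Inner hash: sum = 237+239+54+54+54+54+54+110+234+118+186 = 1394 → 05 72.
Outer input = (K'⊕opad) ∥ inner = 87 85 5c 5c 5c 5c 5c ∥ 05 72.
Outer hash (tag): sum = 135+133+92+92+92+92+92+5+114 = 847 → 03 4f.

034f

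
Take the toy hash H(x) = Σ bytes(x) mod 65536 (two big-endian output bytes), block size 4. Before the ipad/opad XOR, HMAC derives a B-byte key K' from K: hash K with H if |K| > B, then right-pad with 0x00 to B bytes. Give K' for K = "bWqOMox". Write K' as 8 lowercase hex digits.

|K| = 7 > B = 4, so first hash the key.
H(K): sum = 98+87+113+79+77+111+120 = 685 → 02 ad.
Zero-pad H(K) = 02 ad to 4 bytes: K' = 02 ad 00 00.

02ad0000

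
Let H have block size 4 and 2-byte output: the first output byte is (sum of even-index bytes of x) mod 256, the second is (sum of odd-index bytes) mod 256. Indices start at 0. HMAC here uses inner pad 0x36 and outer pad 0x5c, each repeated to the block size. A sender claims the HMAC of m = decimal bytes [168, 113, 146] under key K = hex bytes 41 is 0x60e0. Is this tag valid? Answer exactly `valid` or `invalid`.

Key hex bytes 41 is 1 byte ≤ B = 4; zero-pad to 4 bytes: K' = 41 00 00 00.
K' ⊕ ipad = 77 36 36 36; K' ⊕ opad = 1d 5c 5c 5c.
Inner hash: even-index sum = 487 mod 256 = 231; odd-index sum = 221 mod 256 = 221 → e7 dd.
Outer hash (recomputed tag): even-index sum = 352 mod 256 = 96; odd-index sum = 405 mod 256 = 149 → 60 95.
Recomputed tag = 6095; claimed = 60e0 → mismatch.

invalid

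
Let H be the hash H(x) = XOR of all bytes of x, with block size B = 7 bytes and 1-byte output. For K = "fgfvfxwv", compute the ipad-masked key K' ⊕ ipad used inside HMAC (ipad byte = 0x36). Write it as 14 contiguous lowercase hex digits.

38363636363636

Key "fgfvfxwv" = 66 67 66 76 66 78 77 76 is 8 bytes > B = 7, so hash it first: H(key) = 0e, then zero-pad to 7 bytes: K' = 0e 00 00 00 00 00 00.
XOR each byte with 0x36: 0e⊕36=38, 00⊕36=36, 00⊕36=36, 00⊕36=36, 00⊕36=36, 00⊕36=36, 00⊕36=36.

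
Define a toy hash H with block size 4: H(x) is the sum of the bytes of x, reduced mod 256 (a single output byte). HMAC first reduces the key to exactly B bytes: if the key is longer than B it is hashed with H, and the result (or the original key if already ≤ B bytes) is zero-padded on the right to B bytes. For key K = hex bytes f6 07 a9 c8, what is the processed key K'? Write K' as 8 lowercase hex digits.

f607a9c8

Key hex bytes f6 07 a9 c8 is exactly B = 4 bytes: K' = f6 07 a9 c8.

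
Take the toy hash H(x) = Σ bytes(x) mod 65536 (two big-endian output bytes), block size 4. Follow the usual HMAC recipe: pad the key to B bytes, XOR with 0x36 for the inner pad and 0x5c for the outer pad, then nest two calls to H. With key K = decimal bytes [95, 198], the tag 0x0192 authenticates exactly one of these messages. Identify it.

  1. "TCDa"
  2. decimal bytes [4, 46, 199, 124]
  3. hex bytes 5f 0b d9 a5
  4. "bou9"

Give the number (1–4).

2

Key decimal bytes [95, 198] = 5f c6 is 2 bytes ≤ B = 4; zero-pad to 4 bytes: K' = 5f c6 00 00.
K' ⊕ ipad = 69 f0 36 36; K' ⊕ opad = 03 9a 5c 5c.
m1: inner = H(69 f0 36 36 54 43 44 61) = 03 01; tag = H(03 9a 5c 5c 03 01) = 0159
m2: inner = H(69 f0 36 36 04 2e c7 7c) = 03 3a; tag = H(03 9a 5c 5c 03 3a) = 0192 ← matches
m3: inner = H(69 f0 36 36 5f 0b d9 a5) = 03 ad; tag = H(03 9a 5c 5c 03 ad) = 0205
m4: inner = H(69 f0 36 36 62 6f 75 39) = 03 44; tag = H(03 9a 5c 5c 03 44) = 019c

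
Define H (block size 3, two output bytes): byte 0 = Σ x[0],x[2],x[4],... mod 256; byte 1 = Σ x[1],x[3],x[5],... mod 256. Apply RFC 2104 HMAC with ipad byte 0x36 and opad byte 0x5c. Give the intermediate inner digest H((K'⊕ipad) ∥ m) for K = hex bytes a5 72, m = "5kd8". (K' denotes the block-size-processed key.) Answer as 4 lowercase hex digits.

Key hex bytes a5 72 is 2 bytes ≤ B = 3; zero-pad to 3 bytes: K' = a5 72 00.
K' ⊕ ipad = 93 44 36.
Inner input = 93 44 36 ∥ 35 6b 64 38.
Inner hash: even-index sum = 364 mod 256 = 108; odd-index sum = 221 mod 256 = 221 → 6c dd.

6cdd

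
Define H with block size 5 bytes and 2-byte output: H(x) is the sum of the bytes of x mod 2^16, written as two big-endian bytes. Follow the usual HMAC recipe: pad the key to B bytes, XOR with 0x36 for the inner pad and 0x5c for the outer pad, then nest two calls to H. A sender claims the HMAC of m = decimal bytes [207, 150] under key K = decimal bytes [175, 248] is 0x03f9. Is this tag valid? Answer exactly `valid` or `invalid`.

invalid

Key decimal bytes [175, 248] = af f8 is 2 bytes ≤ B = 5; zero-pad to 5 bytes: K' = af f8 00 00 00.
K' ⊕ ipad = 99 ce 36 36 36; K' ⊕ opad = f3 a4 5c 5c 5c.
Inner hash: sum = 153+206+54+54+54+207+150 = 878 → 03 6e.
Outer hash (recomputed tag): sum = 243+164+92+92+92+3+110 = 796 → 03 1c.
Recomputed tag = 031c; claimed = 03f9 → mismatch.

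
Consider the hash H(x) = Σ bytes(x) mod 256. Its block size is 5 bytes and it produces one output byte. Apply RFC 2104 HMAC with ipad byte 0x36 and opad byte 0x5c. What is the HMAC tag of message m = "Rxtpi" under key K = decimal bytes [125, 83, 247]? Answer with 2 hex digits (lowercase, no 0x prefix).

87

Key decimal bytes [125, 83, 247] = 7d 53 f7 is 3 bytes ≤ B = 5; zero-pad to 5 bytes: K' = 7d 53 f7 00 00.
K' ⊕ ipad = 4b 65 c1 36 36.  K' ⊕ opad = 21 0f ab 5c 5c.
Inner input = (K'⊕ipad) ∥ m = 4b 65 c1 36 36 ∥ 52 78 74 70 69.
Inner hash: sum = 75+101+193+54+54+82+120+116+112+105 = 1012; mod 256 = 244 → f4.
Outer input = (K'⊕opad) ∥ inner = 21 0f ab 5c 5c ∥ f4.
Outer hash (tag): sum = 33+15+171+92+92+244 = 647; mod 256 = 135 → 87.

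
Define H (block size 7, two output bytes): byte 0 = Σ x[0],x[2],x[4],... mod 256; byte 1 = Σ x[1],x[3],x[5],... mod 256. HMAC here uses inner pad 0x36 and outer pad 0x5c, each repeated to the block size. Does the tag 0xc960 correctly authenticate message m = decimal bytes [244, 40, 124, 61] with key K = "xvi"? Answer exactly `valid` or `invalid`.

invalid

Key "xvi" = 78 76 69 is 3 bytes ≤ B = 7; zero-pad to 7 bytes: K' = 78 76 69 00 00 00 00.
K' ⊕ ipad = 4e 40 5f 36 36 36 36; K' ⊕ opad = 24 2a 35 5c 5c 5c 5c.
Inner hash: even-index sum = 382 mod 256 = 126; odd-index sum = 540 mod 256 = 28 → 7e 1c.
Outer hash (recomputed tag): even-index sum = 301 mod 256 = 45; odd-index sum = 352 mod 256 = 96 → 2d 60.
Recomputed tag = 2d60; claimed = c960 → mismatch.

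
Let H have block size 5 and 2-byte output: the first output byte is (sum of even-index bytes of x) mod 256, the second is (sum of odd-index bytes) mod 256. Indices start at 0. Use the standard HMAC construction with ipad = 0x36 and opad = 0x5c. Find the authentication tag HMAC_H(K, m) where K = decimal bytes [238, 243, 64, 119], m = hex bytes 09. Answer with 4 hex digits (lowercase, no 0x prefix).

Key decimal bytes [238, 243, 64, 119] = ee f3 40 77 is 4 bytes ≤ B = 5; zero-pad to 5 bytes: K' = ee f3 40 77 00.
K' ⊕ ipad = d8 c5 76 41 36.  K' ⊕ opad = b2 af 1c 2b 5c.
Inner input = (K'⊕ipad) ∥ m = d8 c5 76 41 36 ∥ 09.
Inner hash: even-index sum = 388 mod 256 = 132; odd-index sum = 271 mod 256 = 15 → 84 0f.
Outer input = (K'⊕opad) ∥ inner = b2 af 1c 2b 5c ∥ 84 0f.
Outer hash (tag): even-index sum = 313 mod 256 = 57; odd-index sum = 350 mod 256 = 94 → 39 5e.

395e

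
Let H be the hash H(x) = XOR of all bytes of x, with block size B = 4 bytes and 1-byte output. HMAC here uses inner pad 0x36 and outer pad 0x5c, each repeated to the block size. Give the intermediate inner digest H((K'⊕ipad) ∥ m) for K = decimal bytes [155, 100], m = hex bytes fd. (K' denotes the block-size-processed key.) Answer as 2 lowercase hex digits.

02

Key decimal bytes [155, 100] = 9b 64 is 2 bytes ≤ B = 4; zero-pad to 4 bytes: K' = 9b 64 00 00.
K' ⊕ ipad = ad 52 36 36.
Inner input = ad 52 36 36 ∥ fd.
Inner hash: XOR ad⊕52⊕36⊕36⊕fd = 02.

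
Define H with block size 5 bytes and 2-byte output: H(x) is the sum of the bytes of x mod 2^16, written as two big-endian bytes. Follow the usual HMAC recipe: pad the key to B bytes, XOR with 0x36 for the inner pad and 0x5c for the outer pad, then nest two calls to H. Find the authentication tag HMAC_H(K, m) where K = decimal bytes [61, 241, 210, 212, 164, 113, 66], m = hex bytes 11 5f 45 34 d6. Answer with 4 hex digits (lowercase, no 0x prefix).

Key decimal bytes [61, 241, 210, 212, 164, 113, 66] = 3d f1 d2 d4 a4 71 42 is 7 bytes > B = 5, so hash it first: H(key) = 04 2b, then zero-pad to 5 bytes: K' = 04 2b 00 00 00.
K' ⊕ ipad = 32 1d 36 36 36.  K' ⊕ opad = 58 77 5c 5c 5c.
Inner input = (K'⊕ipad) ∥ m = 32 1d 36 36 36 ∥ 11 5f 45 34 d6.
Inner hash: sum = 50+29+54+54+54+17+95+69+52+214 = 688 → 02 b0.
Outer input = (K'⊕opad) ∥ inner = 58 77 5c 5c 5c ∥ 02 b0.
Outer hash (tag): sum = 88+119+92+92+92+2+176 = 661 → 02 95.

0295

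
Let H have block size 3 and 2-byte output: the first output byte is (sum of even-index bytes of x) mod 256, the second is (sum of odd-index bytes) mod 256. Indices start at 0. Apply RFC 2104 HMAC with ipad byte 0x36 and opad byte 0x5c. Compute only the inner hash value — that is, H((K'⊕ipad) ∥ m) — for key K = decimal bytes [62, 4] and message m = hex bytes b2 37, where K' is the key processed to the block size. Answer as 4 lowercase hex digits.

75e4

Key decimal bytes [62, 4] = 3e 04 is 2 bytes ≤ B = 3; zero-pad to 3 bytes: K' = 3e 04 00.
K' ⊕ ipad = 08 32 36.
Inner input = 08 32 36 ∥ b2 37.
Inner hash: even-index sum = 117 mod 256 = 117; odd-index sum = 228 mod 256 = 228 → 75 e4.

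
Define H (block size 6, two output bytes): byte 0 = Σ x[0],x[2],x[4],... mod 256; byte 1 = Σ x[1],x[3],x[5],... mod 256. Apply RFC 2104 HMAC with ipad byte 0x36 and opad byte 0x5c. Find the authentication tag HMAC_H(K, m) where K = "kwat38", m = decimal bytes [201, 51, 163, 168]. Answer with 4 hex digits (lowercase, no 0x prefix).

Key "kwat38" = 6b 77 61 74 33 38 is exactly B = 6 bytes: K' = 6b 77 61 74 33 38.
K' ⊕ ipad = 5d 41 57 42 05 0e.  K' ⊕ opad = 37 2b 3d 28 6f 64.
Inner input = (K'⊕ipad) ∥ m = 5d 41 57 42 05 0e ∥ c9 33 a3 a8.
Inner hash: even-index sum = 549 mod 256 = 37; odd-index sum = 364 mod 256 = 108 → 25 6c.
Outer input = (K'⊕opad) ∥ inner = 37 2b 3d 28 6f 64 ∥ 25 6c.
Outer hash (tag): even-index sum = 264 mod 256 = 8; odd-index sum = 291 mod 256 = 35 → 08 23.

0823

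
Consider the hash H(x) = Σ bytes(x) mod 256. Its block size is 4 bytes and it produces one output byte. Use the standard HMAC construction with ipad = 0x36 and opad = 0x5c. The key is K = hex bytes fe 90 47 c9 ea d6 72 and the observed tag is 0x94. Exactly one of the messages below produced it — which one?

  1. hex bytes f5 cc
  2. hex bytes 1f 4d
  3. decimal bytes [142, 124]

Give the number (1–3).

Key hex bytes fe 90 47 c9 ea d6 72 is 7 bytes > B = 4, so hash it first: H(key) = d0, then zero-pad to 4 bytes: K' = d0 00 00 00.
K' ⊕ ipad = e6 36 36 36; K' ⊕ opad = 8c 5c 5c 5c.
m1: inner = H(e6 36 36 36 f5 cc) = 49; tag = H(8c 5c 5c 5c 49) = e9
m2: inner = H(e6 36 36 36 1f 4d) = f4; tag = H(8c 5c 5c 5c f4) = 94 ← matches
m3: inner = H(e6 36 36 36 8e 7c) = 92; tag = H(8c 5c 5c 5c 92) = 32

2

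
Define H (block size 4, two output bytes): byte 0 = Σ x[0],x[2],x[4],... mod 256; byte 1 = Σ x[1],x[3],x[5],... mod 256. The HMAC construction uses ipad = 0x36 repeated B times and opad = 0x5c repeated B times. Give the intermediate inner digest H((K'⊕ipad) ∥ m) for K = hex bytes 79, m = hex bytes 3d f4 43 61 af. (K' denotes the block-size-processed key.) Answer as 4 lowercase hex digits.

Key hex bytes 79 is 1 byte ≤ B = 4; zero-pad to 4 bytes: K' = 79 00 00 00.
K' ⊕ ipad = 4f 36 36 36.
Inner input = 4f 36 36 36 ∥ 3d f4 43 61 af.
Inner hash: even-index sum = 436 mod 256 = 180; odd-index sum = 449 mod 256 = 193 → b4 c1.

b4c1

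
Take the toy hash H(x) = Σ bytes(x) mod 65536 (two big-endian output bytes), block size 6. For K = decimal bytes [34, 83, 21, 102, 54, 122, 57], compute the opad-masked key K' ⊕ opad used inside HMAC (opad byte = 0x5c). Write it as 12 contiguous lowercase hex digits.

5d855c5c5c5c

Key decimal bytes [34, 83, 21, 102, 54, 122, 57] = 22 53 15 66 36 7a 39 is 7 bytes > B = 6, so hash it first: H(key) = 01 d9, then zero-pad to 6 bytes: K' = 01 d9 00 00 00 00.
XOR each byte with 0x5c: 01⊕5c=5d, d9⊕5c=85, 00⊕5c=5c, 00⊕5c=5c, 00⊕5c=5c, 00⊕5c=5c.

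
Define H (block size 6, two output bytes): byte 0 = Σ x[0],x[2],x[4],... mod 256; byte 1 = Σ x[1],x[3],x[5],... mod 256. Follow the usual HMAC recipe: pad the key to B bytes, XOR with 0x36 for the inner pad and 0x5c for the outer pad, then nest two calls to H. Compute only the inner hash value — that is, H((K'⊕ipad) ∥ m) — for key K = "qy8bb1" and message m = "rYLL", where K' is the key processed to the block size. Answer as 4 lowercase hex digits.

674f

Key "qy8bb1" = 71 79 38 62 62 31 is exactly B = 6 bytes: K' = 71 79 38 62 62 31.
K' ⊕ ipad = 47 4f 0e 54 54 07.
Inner input = 47 4f 0e 54 54 07 ∥ 72 59 4c 4c.
Inner hash: even-index sum = 359 mod 256 = 103; odd-index sum = 335 mod 256 = 79 → 67 4f.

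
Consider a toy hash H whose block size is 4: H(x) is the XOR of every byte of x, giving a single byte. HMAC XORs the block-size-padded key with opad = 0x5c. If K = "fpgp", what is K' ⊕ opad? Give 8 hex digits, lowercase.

Key "fpgp" = 66 70 67 70 is exactly B = 4 bytes: K' = 66 70 67 70.
XOR each byte with 0x5c: 66⊕5c=3a, 70⊕5c=2c, 67⊕5c=3b, 70⊕5c=2c.

3a2c3b2c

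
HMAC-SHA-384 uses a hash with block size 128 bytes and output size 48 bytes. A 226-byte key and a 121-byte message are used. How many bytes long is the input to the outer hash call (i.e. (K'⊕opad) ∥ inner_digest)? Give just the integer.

176

Key is 226 > 128 bytes, so it is hashed to 48 bytes then zero-padded to 128: |K'| = 128.
Outer input = (K'⊕opad) ∥ H(inner) → 128 + 48 = 176 bytes.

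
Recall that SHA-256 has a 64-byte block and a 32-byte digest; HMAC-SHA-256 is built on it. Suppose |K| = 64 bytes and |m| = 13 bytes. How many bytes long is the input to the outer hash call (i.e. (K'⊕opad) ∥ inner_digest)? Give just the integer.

Key is 64 ≤ 64 bytes, zero-padded: |K'| = 64.
Outer input = (K'⊕opad) ∥ H(inner) → 64 + 32 = 96 bytes.

96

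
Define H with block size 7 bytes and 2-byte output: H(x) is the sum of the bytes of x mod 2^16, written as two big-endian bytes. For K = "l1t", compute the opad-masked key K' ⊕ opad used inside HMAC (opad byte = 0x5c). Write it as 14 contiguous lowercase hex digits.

306d285c5c5c5c

Key "l1t" = 6c 31 74 is 3 bytes ≤ B = 7; zero-pad to 7 bytes: K' = 6c 31 74 00 00 00 00.
XOR each byte with 0x5c: 6c⊕5c=30, 31⊕5c=6d, 74⊕5c=28, 00⊕5c=5c, 00⊕5c=5c, 00⊕5c=5c, 00⊕5c=5c.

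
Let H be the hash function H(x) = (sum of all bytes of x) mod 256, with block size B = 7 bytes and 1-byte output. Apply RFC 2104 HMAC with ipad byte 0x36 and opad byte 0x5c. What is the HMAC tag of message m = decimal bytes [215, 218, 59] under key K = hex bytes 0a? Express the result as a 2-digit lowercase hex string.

Key hex bytes 0a is 1 byte ≤ B = 7; zero-pad to 7 bytes: K' = 0a 00 00 00 00 00 00.
K' ⊕ ipad = 3c 36 36 36 36 36 36.  K' ⊕ opad = 56 5c 5c 5c 5c 5c 5c.
Inner input = (K'⊕ipad) ∥ m = 3c 36 36 36 36 36 36 ∥ d7 da 3b.
Inner hash: sum = 60+54+54+54+54+54+54+215+218+59 = 876; mod 256 = 108 → 6c.
Outer input = (K'⊕opad) ∥ inner = 56 5c 5c 5c 5c 5c 5c ∥ 6c.
Outer hash (tag): sum = 86+92+92+92+92+92+92+108 = 746; mod 256 = 234 → ea.

ea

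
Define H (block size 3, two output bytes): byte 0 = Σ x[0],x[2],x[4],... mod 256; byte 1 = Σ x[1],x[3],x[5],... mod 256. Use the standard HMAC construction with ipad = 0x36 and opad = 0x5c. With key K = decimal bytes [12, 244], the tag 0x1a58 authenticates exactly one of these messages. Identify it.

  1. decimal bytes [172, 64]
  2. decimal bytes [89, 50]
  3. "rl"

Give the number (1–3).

Key decimal bytes [12, 244] = 0c f4 is 2 bytes ≤ B = 3; zero-pad to 3 bytes: K' = 0c f4 00.
K' ⊕ ipad = 3a c2 36; K' ⊕ opad = 50 a8 5c.
m1: inner = H(3a c2 36 ac 40) = b0 6e; tag = H(50 a8 5c b0 6e) = 1a58 ← matches
m2: inner = H(3a c2 36 59 32) = a2 1b; tag = H(50 a8 5c a2 1b) = c74a
m3: inner = H(3a c2 36 72 6c) = dc 34; tag = H(50 a8 5c dc 34) = e084

1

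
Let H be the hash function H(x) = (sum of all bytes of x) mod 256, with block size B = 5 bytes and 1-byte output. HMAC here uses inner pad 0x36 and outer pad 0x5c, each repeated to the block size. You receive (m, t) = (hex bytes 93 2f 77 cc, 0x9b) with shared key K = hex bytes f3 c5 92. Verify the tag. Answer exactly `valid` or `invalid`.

valid

Key hex bytes f3 c5 92 is 3 bytes ≤ B = 5; zero-pad to 5 bytes: K' = f3 c5 92 00 00.
K' ⊕ ipad = c5 f3 a4 36 36; K' ⊕ opad = af 99 ce 5c 5c.
Inner hash: sum = 197+243+164+54+54+147+47+119+204 = 1229; mod 256 = 205 → cd.
Outer hash (recomputed tag): sum = 175+153+206+92+92+205 = 923; mod 256 = 155 → 9b.
Recomputed tag = 9b; claimed = 9b → match.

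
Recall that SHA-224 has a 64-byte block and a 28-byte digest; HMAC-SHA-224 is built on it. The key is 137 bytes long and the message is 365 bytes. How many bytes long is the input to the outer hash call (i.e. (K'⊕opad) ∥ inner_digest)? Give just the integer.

Key is 137 > 64 bytes, so it is hashed to 28 bytes then zero-padded to 64: |K'| = 64.
Outer input = (K'⊕opad) ∥ H(inner) → 64 + 28 = 92 bytes.

92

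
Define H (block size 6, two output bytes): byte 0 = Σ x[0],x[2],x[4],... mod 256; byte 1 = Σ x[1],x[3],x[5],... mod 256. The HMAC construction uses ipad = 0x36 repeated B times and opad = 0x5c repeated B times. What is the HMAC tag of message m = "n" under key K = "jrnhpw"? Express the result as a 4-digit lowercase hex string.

fc70

Key "jrnhpw" = 6a 72 6e 68 70 77 is exactly B = 6 bytes: K' = 6a 72 6e 68 70 77.
K' ⊕ ipad = 5c 44 58 5e 46 41.  K' ⊕ opad = 36 2e 32 34 2c 2b.
Inner input = (K'⊕ipad) ∥ m = 5c 44 58 5e 46 41 ∥ 6e.
Inner hash: even-index sum = 360 mod 256 = 104; odd-index sum = 227 mod 256 = 227 → 68 e3.
Outer input = (K'⊕opad) ∥ inner = 36 2e 32 34 2c 2b ∥ 68 e3.
Outer hash (tag): even-index sum = 252 mod 256 = 252; odd-index sum = 368 mod 256 = 112 → fc 70.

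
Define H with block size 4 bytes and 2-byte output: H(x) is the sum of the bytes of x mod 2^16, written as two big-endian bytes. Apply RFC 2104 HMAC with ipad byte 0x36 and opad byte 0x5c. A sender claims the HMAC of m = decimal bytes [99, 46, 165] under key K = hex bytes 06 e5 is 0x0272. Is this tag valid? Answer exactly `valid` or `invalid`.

Key hex bytes 06 e5 is 2 bytes ≤ B = 4; zero-pad to 4 bytes: K' = 06 e5 00 00.
K' ⊕ ipad = 30 d3 36 36; K' ⊕ opad = 5a b9 5c 5c.
Inner hash: sum = 48+211+54+54+99+46+165 = 677 → 02 a5.
Outer hash (recomputed tag): sum = 90+185+92+92+2+165 = 626 → 02 72.
Recomputed tag = 0272; claimed = 0272 → match.

valid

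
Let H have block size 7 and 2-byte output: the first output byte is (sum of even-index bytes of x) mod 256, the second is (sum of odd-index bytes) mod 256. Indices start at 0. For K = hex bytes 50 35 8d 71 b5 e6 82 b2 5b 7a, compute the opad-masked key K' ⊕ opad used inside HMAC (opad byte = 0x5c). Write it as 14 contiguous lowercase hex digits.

33e45c5c5c5c5c

Key hex bytes 50 35 8d 71 b5 e6 82 b2 5b 7a is 10 bytes > B = 7, so hash it first: H(key) = 6f b8, then zero-pad to 7 bytes: K' = 6f b8 00 00 00 00 00.
XOR each byte with 0x5c: 6f⊕5c=33, b8⊕5c=e4, 00⊕5c=5c, 00⊕5c=5c, 00⊕5c=5c, 00⊕5c=5c, 00⊕5c=5c.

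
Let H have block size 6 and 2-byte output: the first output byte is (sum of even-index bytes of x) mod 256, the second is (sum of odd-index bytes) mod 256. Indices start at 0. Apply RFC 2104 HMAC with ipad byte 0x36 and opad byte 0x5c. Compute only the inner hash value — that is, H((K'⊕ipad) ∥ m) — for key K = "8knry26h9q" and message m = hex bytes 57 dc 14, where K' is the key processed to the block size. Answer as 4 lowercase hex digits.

8f26

Key "8knry26h9q" = 38 6b 6e 72 79 32 36 68 39 71 is 10 bytes > B = 6, so hash it first: H(key) = 8e e8, then zero-pad to 6 bytes: K' = 8e e8 00 00 00 00.
K' ⊕ ipad = b8 de 36 36 36 36.
Inner input = b8 de 36 36 36 36 ∥ 57 dc 14.
Inner hash: even-index sum = 399 mod 256 = 143; odd-index sum = 550 mod 256 = 38 → 8f 26.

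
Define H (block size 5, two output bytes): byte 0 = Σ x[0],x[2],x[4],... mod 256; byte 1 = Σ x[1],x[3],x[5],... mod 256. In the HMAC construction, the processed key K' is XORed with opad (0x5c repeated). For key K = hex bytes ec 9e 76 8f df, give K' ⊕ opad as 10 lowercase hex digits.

b0c22ad383

Key hex bytes ec 9e 76 8f df is exactly B = 5 bytes: K' = ec 9e 76 8f df.
XOR each byte with 0x5c: ec⊕5c=b0, 9e⊕5c=c2, 76⊕5c=2a, 8f⊕5c=d3, df⊕5c=83.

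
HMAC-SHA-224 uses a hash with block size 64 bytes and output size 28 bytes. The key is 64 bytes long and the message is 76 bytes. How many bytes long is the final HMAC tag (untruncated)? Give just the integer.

The tag is one SHA-224 digest: 28 bytes.

28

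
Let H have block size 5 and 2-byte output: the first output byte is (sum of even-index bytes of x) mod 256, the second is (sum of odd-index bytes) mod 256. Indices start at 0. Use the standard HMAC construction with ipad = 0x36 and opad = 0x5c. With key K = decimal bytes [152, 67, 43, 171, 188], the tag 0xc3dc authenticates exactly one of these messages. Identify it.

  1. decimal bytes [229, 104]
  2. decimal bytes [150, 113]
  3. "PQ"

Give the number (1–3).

Key decimal bytes [152, 67, 43, 171, 188] = 98 43 2b ab bc is exactly B = 5 bytes: K' = 98 43 2b ab bc.
K' ⊕ ipad = ae 75 1d 9d 8a; K' ⊕ opad = c4 1f 77 f7 e0.
m1: inner = H(ae 75 1d 9d 8a e5 68) = bd f7; tag = H(c4 1f 77 f7 e0 bd f7) = 12d3
m2: inner = H(ae 75 1d 9d 8a 96 71) = c6 a8; tag = H(c4 1f 77 f7 e0 c6 a8) = c3dc ← matches
m3: inner = H(ae 75 1d 9d 8a 50 51) = a6 62; tag = H(c4 1f 77 f7 e0 a6 62) = 7dbc

2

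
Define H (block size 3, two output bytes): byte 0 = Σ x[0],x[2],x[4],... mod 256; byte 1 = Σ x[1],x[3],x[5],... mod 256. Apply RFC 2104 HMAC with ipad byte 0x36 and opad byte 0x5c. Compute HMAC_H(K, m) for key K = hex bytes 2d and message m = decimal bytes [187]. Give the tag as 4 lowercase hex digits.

bead

Key hex bytes 2d is 1 byte ≤ B = 3; zero-pad to 3 bytes: K' = 2d 00 00.
K' ⊕ ipad = 1b 36 36.  K' ⊕ opad = 71 5c 5c.
Inner input = (K'⊕ipad) ∥ m = 1b 36 36 ∥ bb.
Inner hash: even-index sum = 81 mod 256 = 81; odd-index sum = 241 mod 256 = 241 → 51 f1.
Outer input = (K'⊕opad) ∥ inner = 71 5c 5c ∥ 51 f1.
Outer hash (tag): even-index sum = 446 mod 256 = 190; odd-index sum = 173 mod 256 = 173 → be ad.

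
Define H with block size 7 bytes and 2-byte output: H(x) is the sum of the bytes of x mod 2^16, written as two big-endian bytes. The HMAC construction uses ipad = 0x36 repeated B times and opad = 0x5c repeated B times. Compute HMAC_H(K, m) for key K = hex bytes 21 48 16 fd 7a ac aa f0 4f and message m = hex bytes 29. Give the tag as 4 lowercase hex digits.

0323

Key hex bytes 21 48 16 fd 7a ac aa f0 4f is 9 bytes > B = 7, so hash it first: H(key) = 04 8b, then zero-pad to 7 bytes: K' = 04 8b 00 00 00 00 00.
K' ⊕ ipad = 32 bd 36 36 36 36 36.  K' ⊕ opad = 58 d7 5c 5c 5c 5c 5c.
Inner input = (K'⊕ipad) ∥ m = 32 bd 36 36 36 36 36 ∥ 29.
Inner hash: sum = 50+189+54+54+54+54+54+41 = 550 → 02 26.
Outer input = (K'⊕opad) ∥ inner = 58 d7 5c 5c 5c 5c 5c ∥ 02 26.
Outer hash (tag): sum = 88+215+92+92+92+92+92+2+38 = 803 → 03 23.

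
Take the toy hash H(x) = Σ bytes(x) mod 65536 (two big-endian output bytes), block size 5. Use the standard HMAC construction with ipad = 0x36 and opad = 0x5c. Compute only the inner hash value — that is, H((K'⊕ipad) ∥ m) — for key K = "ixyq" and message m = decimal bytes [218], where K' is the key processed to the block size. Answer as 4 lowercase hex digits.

0253

Key "ixyq" = 69 78 79 71 is 4 bytes ≤ B = 5; zero-pad to 5 bytes: K' = 69 78 79 71 00.
K' ⊕ ipad = 5f 4e 4f 47 36.
Inner input = 5f 4e 4f 47 36 ∥ da.
Inner hash: sum = 95+78+79+71+54+218 = 595 → 02 53.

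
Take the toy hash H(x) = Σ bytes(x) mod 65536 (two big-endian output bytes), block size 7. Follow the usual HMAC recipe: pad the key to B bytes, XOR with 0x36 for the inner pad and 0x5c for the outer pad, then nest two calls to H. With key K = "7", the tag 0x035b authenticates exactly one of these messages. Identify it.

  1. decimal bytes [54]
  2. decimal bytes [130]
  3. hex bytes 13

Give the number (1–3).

2

Key "7" = 37 is 1 byte ≤ B = 7; zero-pad to 7 bytes: K' = 37 00 00 00 00 00 00.
K' ⊕ ipad = 01 36 36 36 36 36 36; K' ⊕ opad = 6b 5c 5c 5c 5c 5c 5c.
m1: inner = H(01 36 36 36 36 36 36 36) = 01 7b; tag = H(6b 5c 5c 5c 5c 5c 5c 01 7b) = 030f
m2: inner = H(01 36 36 36 36 36 36 82) = 01 c7; tag = H(6b 5c 5c 5c 5c 5c 5c 01 c7) = 035b ← matches
m3: inner = H(01 36 36 36 36 36 36 13) = 01 58; tag = H(6b 5c 5c 5c 5c 5c 5c 01 58) = 02ec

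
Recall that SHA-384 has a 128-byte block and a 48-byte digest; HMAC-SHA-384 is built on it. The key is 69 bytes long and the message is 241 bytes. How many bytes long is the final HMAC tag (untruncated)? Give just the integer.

The tag is one SHA-384 digest: 48 bytes.

48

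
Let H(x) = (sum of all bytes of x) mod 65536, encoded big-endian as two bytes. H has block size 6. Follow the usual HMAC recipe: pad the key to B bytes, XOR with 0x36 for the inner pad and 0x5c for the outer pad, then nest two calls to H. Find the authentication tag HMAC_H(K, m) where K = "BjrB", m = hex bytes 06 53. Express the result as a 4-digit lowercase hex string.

01a7

Key "BjrB" = 42 6a 72 42 is 4 bytes ≤ B = 6; zero-pad to 6 bytes: K' = 42 6a 72 42 00 00.
K' ⊕ ipad = 74 5c 44 74 36 36.  K' ⊕ opad = 1e 36 2e 1e 5c 5c.
Inner input = (K'⊕ipad) ∥ m = 74 5c 44 74 36 36 ∥ 06 53.
Inner hash: sum = 116+92+68+116+54+54+6+83 = 589 → 02 4d.
Outer input = (K'⊕opad) ∥ inner = 1e 36 2e 1e 5c 5c ∥ 02 4d.
Outer hash (tag): sum = 30+54+46+30+92+92+2+77 = 423 → 01 a7.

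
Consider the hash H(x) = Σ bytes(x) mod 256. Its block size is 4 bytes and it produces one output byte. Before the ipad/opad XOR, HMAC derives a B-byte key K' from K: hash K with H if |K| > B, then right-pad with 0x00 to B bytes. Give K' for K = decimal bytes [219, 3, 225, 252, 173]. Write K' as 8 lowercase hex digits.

68000000

|K| = 5 > B = 4, so first hash the key.
H(K): sum = 219+3+225+252+173 = 872; mod 256 = 104 → 68.
Zero-pad H(K) = 68 to 4 bytes: K' = 68 00 00 00.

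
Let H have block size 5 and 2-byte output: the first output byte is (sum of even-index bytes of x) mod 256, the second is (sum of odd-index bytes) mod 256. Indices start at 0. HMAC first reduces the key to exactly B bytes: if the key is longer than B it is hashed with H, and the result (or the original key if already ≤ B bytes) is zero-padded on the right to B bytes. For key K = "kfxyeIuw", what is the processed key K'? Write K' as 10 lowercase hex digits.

|K| = 8 > B = 5, so first hash the key.
H(K): even-index sum = 445 mod 256 = 189; odd-index sum = 415 mod 256 = 159 → bd 9f.
Zero-pad H(K) = bd 9f to 5 bytes: K' = bd 9f 00 00 00.

bd9f000000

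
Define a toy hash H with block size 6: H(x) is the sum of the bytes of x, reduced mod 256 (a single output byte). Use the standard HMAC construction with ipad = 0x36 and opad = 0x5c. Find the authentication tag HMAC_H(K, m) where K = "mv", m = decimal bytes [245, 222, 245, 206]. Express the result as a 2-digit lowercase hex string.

d4

Key "mv" = 6d 76 is 2 bytes ≤ B = 6; zero-pad to 6 bytes: K' = 6d 76 00 00 00 00.
K' ⊕ ipad = 5b 40 36 36 36 36.  K' ⊕ opad = 31 2a 5c 5c 5c 5c.
Inner input = (K'⊕ipad) ∥ m = 5b 40 36 36 36 36 ∥ f5 de f5 ce.
Inner hash: sum = 91+64+54+54+54+54+245+222+245+206 = 1289; mod 256 = 9 → 09.
Outer input = (K'⊕opad) ∥ inner = 31 2a 5c 5c 5c 5c ∥ 09.
Outer hash (tag): sum = 49+42+92+92+92+92+9 = 468; mod 256 = 212 → d4.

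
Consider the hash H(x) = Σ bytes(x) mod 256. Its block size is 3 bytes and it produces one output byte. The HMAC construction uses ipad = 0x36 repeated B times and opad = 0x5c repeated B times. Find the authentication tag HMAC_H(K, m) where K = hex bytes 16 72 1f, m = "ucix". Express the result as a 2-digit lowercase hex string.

Key hex bytes 16 72 1f is exactly B = 3 bytes: K' = 16 72 1f.
K' ⊕ ipad = 20 44 29.  K' ⊕ opad = 4a 2e 43.
Inner input = (K'⊕ipad) ∥ m = 20 44 29 ∥ 75 63 69 78.
Inner hash: sum = 32+68+41+117+99+105+120 = 582; mod 256 = 70 → 46.
Outer input = (K'⊕opad) ∥ inner = 4a 2e 43 ∥ 46.
Outer hash (tag): sum = 74+46+67+70 = 257; mod 256 = 1 → 01.

01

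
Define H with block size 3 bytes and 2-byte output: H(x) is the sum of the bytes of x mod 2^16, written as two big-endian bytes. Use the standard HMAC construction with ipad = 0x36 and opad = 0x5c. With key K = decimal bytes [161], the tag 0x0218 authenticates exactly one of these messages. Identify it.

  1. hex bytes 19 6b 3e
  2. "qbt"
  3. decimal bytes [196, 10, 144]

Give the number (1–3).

3

Key decimal bytes [161] = a1 is 1 byte ≤ B = 3; zero-pad to 3 bytes: K' = a1 00 00.
K' ⊕ ipad = 97 36 36; K' ⊕ opad = fd 5c 5c.
m1: inner = H(97 36 36 19 6b 3e) = 01 c5; tag = H(fd 5c 5c 01 c5) = 027b
m2: inner = H(97 36 36 71 62 74) = 02 4a; tag = H(fd 5c 5c 02 4a) = 0201
m3: inner = H(97 36 36 c4 0a 90) = 02 61; tag = H(fd 5c 5c 02 61) = 0218 ← matches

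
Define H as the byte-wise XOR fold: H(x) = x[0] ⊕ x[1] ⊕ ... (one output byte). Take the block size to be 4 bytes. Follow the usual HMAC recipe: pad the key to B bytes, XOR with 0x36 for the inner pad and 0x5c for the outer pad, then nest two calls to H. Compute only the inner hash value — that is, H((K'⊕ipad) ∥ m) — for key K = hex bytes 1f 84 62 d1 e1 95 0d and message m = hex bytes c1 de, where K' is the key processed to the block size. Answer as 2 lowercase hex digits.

4e

Key hex bytes 1f 84 62 d1 e1 95 0d is 7 bytes > B = 4, so hash it first: H(key) = 51, then zero-pad to 4 bytes: K' = 51 00 00 00.
K' ⊕ ipad = 67 36 36 36.
Inner input = 67 36 36 36 ∥ c1 de.
Inner hash: XOR 67⊕36⊕36⊕36⊕c1⊕de = 4e.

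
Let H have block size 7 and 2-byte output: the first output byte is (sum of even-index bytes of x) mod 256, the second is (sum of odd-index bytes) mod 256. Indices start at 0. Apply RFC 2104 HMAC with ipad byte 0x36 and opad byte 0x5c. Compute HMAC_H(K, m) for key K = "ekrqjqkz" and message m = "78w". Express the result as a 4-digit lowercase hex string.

0fc7

Key "ekrqjqkz" = 65 6b 72 71 6a 71 6b 7a is 8 bytes > B = 7, so hash it first: H(key) = ac c7, then zero-pad to 7 bytes: K' = ac c7 00 00 00 00 00.
K' ⊕ ipad = 9a f1 36 36 36 36 36.  K' ⊕ opad = f0 9b 5c 5c 5c 5c 5c.
Inner input = (K'⊕ipad) ∥ m = 9a f1 36 36 36 36 36 ∥ 37 38 77.
Inner hash: even-index sum = 372 mod 256 = 116; odd-index sum = 523 mod 256 = 11 → 74 0b.
Outer input = (K'⊕opad) ∥ inner = f0 9b 5c 5c 5c 5c 5c ∥ 74 0b.
Outer hash (tag): even-index sum = 527 mod 256 = 15; odd-index sum = 455 mod 256 = 199 → 0f c7.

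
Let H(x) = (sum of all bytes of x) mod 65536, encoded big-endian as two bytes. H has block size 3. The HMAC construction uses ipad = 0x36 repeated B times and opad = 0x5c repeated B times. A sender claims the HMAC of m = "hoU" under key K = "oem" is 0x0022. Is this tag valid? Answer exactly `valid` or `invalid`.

invalid

Key "oem" = 6f 65 6d is exactly B = 3 bytes: K' = 6f 65 6d.
K' ⊕ ipad = 59 53 5b; K' ⊕ opad = 33 39 31.
Inner hash: sum = 89+83+91+104+111+85 = 563 → 02 33.
Outer hash (recomputed tag): sum = 51+57+49+2+51 = 210 → 00 d2.
Recomputed tag = 00d2; claimed = 0022 → mismatch.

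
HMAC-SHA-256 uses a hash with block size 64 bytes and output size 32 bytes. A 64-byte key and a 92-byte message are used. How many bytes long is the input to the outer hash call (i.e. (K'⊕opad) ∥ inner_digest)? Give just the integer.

96

Key is 64 ≤ 64 bytes, zero-padded: |K'| = 64.
Outer input = (K'⊕opad) ∥ H(inner) → 64 + 32 = 96 bytes.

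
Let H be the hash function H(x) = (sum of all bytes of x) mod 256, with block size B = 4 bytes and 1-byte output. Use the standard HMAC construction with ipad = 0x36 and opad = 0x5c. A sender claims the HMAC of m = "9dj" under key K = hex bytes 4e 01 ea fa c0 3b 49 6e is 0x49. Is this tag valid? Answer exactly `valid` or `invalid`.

valid

Key hex bytes 4e 01 ea fa c0 3b 49 6e is 8 bytes > B = 4, so hash it first: H(key) = e5, then zero-pad to 4 bytes: K' = e5 00 00 00.
K' ⊕ ipad = d3 36 36 36; K' ⊕ opad = b9 5c 5c 5c.
Inner hash: sum = 211+54+54+54+57+100+106 = 636; mod 256 = 124 → 7c.
Outer hash (recomputed tag): sum = 185+92+92+92+124 = 585; mod 256 = 73 → 49.
Recomputed tag = 49; claimed = 49 → match.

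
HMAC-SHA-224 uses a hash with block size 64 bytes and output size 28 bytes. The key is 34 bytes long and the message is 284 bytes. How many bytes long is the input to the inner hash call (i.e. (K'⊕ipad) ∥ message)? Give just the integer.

Key is 34 ≤ 64 bytes, zero-padded: |K'| = 64.
Inner input = (K'⊕ipad) ∥ m → 64 + 284 = 348 bytes.

348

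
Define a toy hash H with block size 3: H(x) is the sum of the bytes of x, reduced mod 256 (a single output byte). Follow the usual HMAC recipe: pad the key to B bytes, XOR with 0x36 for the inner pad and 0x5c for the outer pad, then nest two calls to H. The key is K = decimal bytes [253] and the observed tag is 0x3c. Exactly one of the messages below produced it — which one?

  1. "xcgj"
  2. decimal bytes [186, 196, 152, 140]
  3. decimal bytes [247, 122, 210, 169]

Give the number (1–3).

Key decimal bytes [253] = fd is 1 byte ≤ B = 3; zero-pad to 3 bytes: K' = fd 00 00.
K' ⊕ ipad = cb 36 36; K' ⊕ opad = a1 5c 5c.
m1: inner = H(cb 36 36 78 63 67 6a) = e3; tag = H(a1 5c 5c e3) = 3c ← matches
m2: inner = H(cb 36 36 ba c4 98 8c) = d9; tag = H(a1 5c 5c d9) = 32
m3: inner = H(cb 36 36 f7 7a d2 a9) = 23; tag = H(a1 5c 5c 23) = 7c

1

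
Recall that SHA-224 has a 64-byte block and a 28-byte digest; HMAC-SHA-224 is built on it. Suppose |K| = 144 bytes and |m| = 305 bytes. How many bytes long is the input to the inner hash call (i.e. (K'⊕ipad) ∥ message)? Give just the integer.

Key is 144 > 64 bytes, so it is hashed to 28 bytes then zero-padded to 64: |K'| = 64.
Inner input = (K'⊕ipad) ∥ m → 64 + 305 = 369 bytes.

369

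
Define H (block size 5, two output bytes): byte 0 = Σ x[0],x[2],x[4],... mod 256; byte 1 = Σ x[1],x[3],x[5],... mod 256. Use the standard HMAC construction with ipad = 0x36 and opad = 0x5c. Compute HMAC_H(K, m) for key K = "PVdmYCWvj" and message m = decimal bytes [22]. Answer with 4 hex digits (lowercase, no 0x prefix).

Key "PVdmYCWvj" = 50 56 64 6d 59 43 57 76 6a is 9 bytes > B = 5, so hash it first: H(key) = ce 7c, then zero-pad to 5 bytes: K' = ce 7c 00 00 00.
K' ⊕ ipad = f8 4a 36 36 36.  K' ⊕ opad = 92 20 5c 5c 5c.
Inner input = (K'⊕ipad) ∥ m = f8 4a 36 36 36 ∥ 16.
Inner hash: even-index sum = 356 mod 256 = 100; odd-index sum = 150 mod 256 = 150 → 64 96.
Outer input = (K'⊕opad) ∥ inner = 92 20 5c 5c 5c ∥ 64 96.
Outer hash (tag): even-index sum = 480 mod 256 = 224; odd-index sum = 224 mod 256 = 224 → e0 e0.

e0e0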